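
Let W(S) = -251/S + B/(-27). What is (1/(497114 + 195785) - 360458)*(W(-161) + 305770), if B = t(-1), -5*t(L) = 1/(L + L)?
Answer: -89724201424650689437/814062690 ≈ -1.1022e+11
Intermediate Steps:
t(L) = -1/(10*L) (t(L) = -1/(5*(L + L)) = -1/(2*L)/5 = -1/(10*L))
B = ⅒ (B = -⅒/(-1) = -⅒*(-1) = ⅒ ≈ 0.10000)
W(S) = -1/270 - 251/S (W(S) = -251/S + (⅒)/(-27) = -251/S + (⅒)*(-1/27) = -251/S - 1/270 = -1/270 - 251/S)
(1/(497114 + 195785) - 360458)*(W(-161) + 305770) = (1/(497114 + 195785) - 360458)*((1/270)*(-67770 - 1*(-161))/(-161) + 305770) = (1/692899 - 360458)*((1/270)*(-1/161)*(-67770 + 161) + 305770) = (1/692899 - 360458)*((1/270)*(-1/161)*(-67609) + 305770) = -249760987741*(67609/43470 + 305770)/692899 = -249760987741/692899*13291889509/43470 = -89724201424650689437/814062690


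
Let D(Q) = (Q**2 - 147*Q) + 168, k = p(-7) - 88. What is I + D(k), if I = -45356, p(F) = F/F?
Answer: -24830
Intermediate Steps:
p(F) = 1
k = -87 (k = 1 - 88 = -87)
D(Q) = 168 + Q**2 - 147*Q
I + D(k) = -45356 + (168 + (-87)**2 - 147*(-87)) = -45356 + (168 + 7569 + 12789) = -45356 + 20526 = -24830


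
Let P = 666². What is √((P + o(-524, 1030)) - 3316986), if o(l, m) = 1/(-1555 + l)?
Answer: I*√1379961884301/693 ≈ 1695.1*I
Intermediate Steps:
P = 443556
√((P + o(-524, 1030)) - 3316986) = √((443556 + 1/(-1555 - 524)) - 3316986) = √((443556 + 1/(-2079)) - 3316986) = √((443556 - 1/2079) - 3316986) = √(922152923/2079 - 3316986) = √(-5973860971/2079) = I*√1379961884301/693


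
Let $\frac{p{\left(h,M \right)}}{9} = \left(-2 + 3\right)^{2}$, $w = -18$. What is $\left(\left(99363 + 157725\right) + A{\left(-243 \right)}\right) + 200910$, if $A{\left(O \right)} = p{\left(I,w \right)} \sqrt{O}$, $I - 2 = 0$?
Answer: $457998 + 81 i \sqrt{3} \approx 4.58 \cdot 10^{5} + 140.3 i$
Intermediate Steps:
$I = 2$ ($I = 2 + 0 = 2$)
$p{\left(h,M \right)} = 9$ ($p{\left(h,M \right)} = 9 \left(-2 + 3\right)^{2} = 9 \cdot 1^{2} = 9 \cdot 1 = 9$)
$A{\left(O \right)} = 9 \sqrt{O}$
$\left(\left(99363 + 157725\right) + A{\left(-243 \right)}\right) + 200910 = \left(\left(99363 + 157725\right) + 9 \sqrt{-243}\right) + 200910 = \left(257088 + 9 \cdot 9 i \sqrt{3}\right) + 200910 = \left(257088 + 81 i \sqrt{3}\right) + 200910 = 457998 + 81 i \sqrt{3}$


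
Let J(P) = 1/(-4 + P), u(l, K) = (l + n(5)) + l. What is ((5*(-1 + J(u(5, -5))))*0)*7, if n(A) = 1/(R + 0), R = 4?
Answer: 0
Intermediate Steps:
n(A) = 1/4 (n(A) = 1/(4 + 0) = 1/4)
u(l, K) = 1/4 + 2*l (u(l, K) = (l + 1/4) + l = (1/4 + l) + l = 1/4 + 2*l)
((5*(-1 + J(u(5, -5))))*0)*7 = ((5*(-1 + 1/(-4 + (1/4 + 2*5))))*0)*7 = ((5*(-1 + 1/(-4 + (1/4 + 10))))*0)*7 = ((5*(-1 + 1/(-4 + 41/4)))*0)*7 = ((5*(-1 + 1/(25/4)))*0)*7 = ((5*(-1 + 4/25))*0)*7 = ((5*(-21/25))*0)*7 = -21/5*0*7 = 0*7 = 0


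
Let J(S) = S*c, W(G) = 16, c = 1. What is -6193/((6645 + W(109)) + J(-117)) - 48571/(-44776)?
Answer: 5068857/36626768 ≈ 0.13839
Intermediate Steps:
J(S) = S (J(S) = S*1 = S)
-6193/((6645 + W(109)) + J(-117)) - 48571/(-44776) = -6193/((6645 + 16) - 117) - 48571/(-44776) = -6193/(6661 - 117) - 48571*(-1/44776) = -6193/6544 + 48571/44776 = 5068857/36626768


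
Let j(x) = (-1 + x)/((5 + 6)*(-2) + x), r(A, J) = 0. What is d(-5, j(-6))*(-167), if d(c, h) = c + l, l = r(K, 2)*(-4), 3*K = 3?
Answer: 835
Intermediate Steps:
K = 1 (K = (⅓)*3 = 1)
l = 0 (l = 0*(-4) = 0)
j(x) = (-1 + x)/(-22 + x) (j(x) = (-1 + x)/(11*(-2) + x) = (-1 + x)/(-22 + x))
d(c, h) = c (d(c, h) = c + 0 = c)
d(-5, j(-6))*(-167) = -5*(-167) = 835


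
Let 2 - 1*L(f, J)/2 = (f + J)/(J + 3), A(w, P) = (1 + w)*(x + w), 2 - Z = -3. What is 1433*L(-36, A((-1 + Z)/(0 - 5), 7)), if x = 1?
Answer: 1506083/38 ≈ 39634.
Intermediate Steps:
Z = 5 (Z = 2 - 1*(-3) = 2 + 3 = 5)
A(w, P) = (1 + w)**2 (A(w, P) = (1 + w)*(1 + w) = (1 + w)**2)
L(f, J) = 4 - 2*(J + f)/(3 + J) (L(f, J) = 4 - 2*(f + J)/(J + 3) = 4 - 2*(J + f)/(3 + J))
1433*L(-36, A((-1 + Z)/(0 - 5), 7)) = 1433*(2*(6 + (1 + ((-1 + 5)/(0 - 5))**2 + 2*((-1 + 5)/(0 - 5))) - 1*(-36))/(3 + (1 + ((-1 + 5)/(0 - 5))**2 + 2*((-1 + 5)/(0 - 5))))) = 1433*(2*(6 + (1 + (4/(-5))**2 + 2*(4/(-5))) + 36)/(3 + (1 + (4/(-5))**2 + 2*(4/(-5))))) = 1433*(2*(6 + (1 + (4*(-1/5))**2 + 2*(4*(-1/5))) + 36)/(3 + (1 + (4*(-1/5))**2 + 2*(4*(-1/5))))) = 1433*(2*(6 + (1 + (-4/5)**2 + 2*(-4/5)) + 36)/(3 + (1 + (-4/5)**2 + 2*(-4/5)))) = 1433*(2*(6 + (1 + 16/25 - 8/5) + 36)/(3 + (1 + 16/25 - 8/5))) = 1433*(2*(6 + 1/25 + 36)/(3 + 1/25)) = 1433*(2*(1051/25)/(76/25)) = 1433*(2*(25/76)*(1051/25)) = 1433*(1051/38) = 1506083/38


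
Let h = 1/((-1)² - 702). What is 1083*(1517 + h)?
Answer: 1151679528/701 ≈ 1.6429e+6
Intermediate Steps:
h = -1/701 (h = 1/(1 - 702) = 1/(-701) = -1/701 ≈ -0.0014265)
1083*(1517 + h) = 1083*(1517 - 1/701) = 1083*(1063416/701) = 1151679528/701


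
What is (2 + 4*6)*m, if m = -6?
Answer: -156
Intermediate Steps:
(2 + 4*6)*m = (2 + 4*6)*(-6) = (2 + 24)*(-6) = 26*(-6) = -156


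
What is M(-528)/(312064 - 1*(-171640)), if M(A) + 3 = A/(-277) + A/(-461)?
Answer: 6573/61767549688 ≈ 1.0642e-7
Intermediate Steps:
M(A) = -3 - 738*A/127697 (M(A) = -3 + (A/(-277) + A/(-461)) = -3 + (A*(-1/277) + A*(-1/461)) = -3 + (-A/277 - A/461) = -3 - 738*A/127697)
M(-528)/(312064 - 1*(-171640)) = (-3 - 738/127697*(-528))/(312064 - 1*(-171640)) = (-3 + 389664/127697)/(312064 + 171640) = (6573/127697)/483704 = (6573/127697)*(1/483704) = 6573/61767549688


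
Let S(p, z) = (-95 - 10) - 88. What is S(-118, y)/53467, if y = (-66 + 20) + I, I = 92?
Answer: -193/53467 ≈ -0.0036097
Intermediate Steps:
y = 46 (y = (-66 + 20) + 92 = -46 + 92 = 46)
S(p, z) = -193 (S(p, z) = -105 - 88 = -193)
S(-118, y)/53467 = -193/53467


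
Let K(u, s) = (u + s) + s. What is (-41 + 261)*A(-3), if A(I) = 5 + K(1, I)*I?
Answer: 4400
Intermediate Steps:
K(u, s) = u + 2*s (K(u, s) = (s + u) + s = u + 2*s)
A(I) = 5 + I*(1 + 2*I) (A(I) = 5 + (1 + 2*I)*I = 5 + I*(1 + 2*I))
(-41 + 261)*A(-3) = (-41 + 261)*(5 - 3*(1 + 2*(-3))) = 220*(5 - 3*(1 - 6)) = 220*(5 - 3*(-5)) = 220*(5 + 15) = 220*20 = 4400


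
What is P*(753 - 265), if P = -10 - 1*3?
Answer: -6344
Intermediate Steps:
P = -13 (P = -10 - 3 = -13)
P*(753 - 265) = -13*(753 - 265) = -13*488 = -6344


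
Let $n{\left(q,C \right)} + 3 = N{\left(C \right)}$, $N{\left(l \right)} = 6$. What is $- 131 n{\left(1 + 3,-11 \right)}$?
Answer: $-393$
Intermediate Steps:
$n{\left(q,C \right)} = 3$ ($n{\left(q,C \right)} = -3 + 6 = 3$)
$- 131 n{\left(1 + 3,-11 \right)} = \left(-131\right) 3 = -393$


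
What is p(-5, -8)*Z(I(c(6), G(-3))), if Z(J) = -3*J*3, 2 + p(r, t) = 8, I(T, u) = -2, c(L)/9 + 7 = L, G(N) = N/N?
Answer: 108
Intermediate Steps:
G(N) = 1
c(L) = -63 + 9*L
p(r, t) = 6 (p(r, t) = -2 + 8 = 6)
Z(J) = -9*J
p(-5, -8)*Z(I(c(6), G(-3))) = 6*(-9*(-2)) = 6*18 = 108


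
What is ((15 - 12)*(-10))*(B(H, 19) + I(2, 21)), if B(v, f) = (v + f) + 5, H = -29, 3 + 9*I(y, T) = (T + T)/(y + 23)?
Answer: 772/5 ≈ 154.40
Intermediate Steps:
I(y, T) = -⅓ + 2*T/(9*(23 + y)) (I(y, T) = -⅓ + ((T + T)/(y + 23))/9 = -⅓ + ((2*T)/(23 + y))/9 = -⅓ + (2*T/(23 + y))/9 = -⅓ + 2*T/(9*(23 + y)))
B(v, f) = 5 + f + v (B(v, f) = (f + v) + 5 = 5 + f + v)
((15 - 12)*(-10))*(B(H, 19) + I(2, 21)) = ((15 - 12)*(-10))*((5 + 19 - 29) + (-69 - 3*2 + 2*21)/(9*(23 + 2))) = (3*(-10))*(-5 + (⅑)*(-69 - 6 + 42)/25) = -30*(-5 + (⅑)*(1/25)*(-33)) = -30*(-5 - 11/75) = -30*(-386/75) = 772/5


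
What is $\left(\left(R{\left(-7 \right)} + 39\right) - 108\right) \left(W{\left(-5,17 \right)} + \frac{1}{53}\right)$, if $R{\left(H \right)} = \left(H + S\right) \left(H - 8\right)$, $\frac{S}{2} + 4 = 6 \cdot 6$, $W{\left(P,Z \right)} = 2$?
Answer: $- \frac{98868}{53} \approx -1865.4$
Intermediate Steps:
$S = 64$ ($S = -8 + 2 \cdot 6 \cdot 6 = -8 + 2 \cdot 36 = -8 + 72 = 64$)
$R{\left(H \right)} = \left(-8 + H\right) \left(64 + H\right)$ ($R{\left(H \right)} = \left(H + 64\right) \left(H - 8\right) = \left(64 + H\right) \left(-8 + H\right) = \left(-8 + H\right) \left(64 + H\right)$)
$\left(\left(R{\left(-7 \right)} + 39\right) - 108\right) \left(W{\left(-5,17 \right)} + \frac{1}{53}\right) = \left(\left(\left(-512 + \left(-7\right)^{2} + 56 \left(-7\right)\right) + 39\right) - 108\right) \left(2 + \frac{1}{53}\right) = \left(\left(\left(-512 + 49 - 392\right) + 39\right) - 108\right) \left(2 + \frac{1}{53}\right) = \left(\left(-855 + 39\right) - 108\right) \frac{107}{53} = \left(-816 - 108\right) \frac{107}{53} = \left(-924\right) \frac{107}{53} = - \frac{98868}{53}$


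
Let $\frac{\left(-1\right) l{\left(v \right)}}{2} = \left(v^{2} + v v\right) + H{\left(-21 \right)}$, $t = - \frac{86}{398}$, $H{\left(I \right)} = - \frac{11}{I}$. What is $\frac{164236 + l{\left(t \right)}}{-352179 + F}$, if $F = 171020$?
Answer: $- \frac{136581080018}{150655628739} \approx -0.90658$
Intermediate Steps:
$t = - \frac{43}{199}$ ($t = \left(-86\right) \frac{1}{398} = - \frac{43}{199} \approx -0.21608$)
$l{\left(v \right)} = - \frac{22}{21} - 4 v^{2}$ ($l{\left(v \right)} = - 2 \left(\left(v^{2} + v v\right) - \frac{11}{-21}\right) = - 2 \left(\left(v^{2} + v^{2}\right) - - \frac{11}{21}\right) = - 2 \left(2 v^{2} + \frac{11}{21}\right) = - 2 \left(\frac{11}{21} + 2 v^{2}\right) = - \frac{22}{21} - 4 v^{2}$)
$\frac{164236 + l{\left(t \right)}}{-352179 + F} = \frac{164236 - \left(\frac{22}{21} + 4 \left(- \frac{43}{199}\right)^{2}\right)}{-352179 + 171020} = \frac{164236 - \frac{1026538}{831621}}{-181159} = \left(164236 - \frac{1026538}{831621}\right) \left(- \frac{1}{181159}\right) = \frac{136581080018}{831621} \left(- \frac{1}{181159}\right) = - \frac{136581080018}{150655628739}$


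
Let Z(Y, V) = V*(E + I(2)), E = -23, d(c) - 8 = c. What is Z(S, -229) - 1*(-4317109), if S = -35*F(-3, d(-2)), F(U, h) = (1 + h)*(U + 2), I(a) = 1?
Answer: 4322147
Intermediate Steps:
d(c) = 8 + c
F(U, h) = (1 + h)*(2 + U)
S = 245 (S = -35*(2 - 3 + 2*(8 - 2) - 3*(8 - 2)) = -35*(2 - 3 + 2*6 - 3*6) = -35*(2 - 3 + 12 - 18) = -35*(-7) = 245)
Z(Y, V) = -22*V (Z(Y, V) = V*(-23 + 1) = V*(-22) = -22*V)
Z(S, -229) - 1*(-4317109) = -22*(-229) - 1*(-4317109) = 5038 + 4317109 = 4322147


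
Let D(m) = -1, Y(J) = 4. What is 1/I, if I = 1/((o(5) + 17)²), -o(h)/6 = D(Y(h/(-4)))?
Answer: 529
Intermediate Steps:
o(h) = 6 (o(h) = -6*(-1) = 6)
I = 1/529 (I = 1/((6 + 17)²) = 1/(23²) = 1/529 ≈ 0.0018904)
1/I = 1/(1/529) = 529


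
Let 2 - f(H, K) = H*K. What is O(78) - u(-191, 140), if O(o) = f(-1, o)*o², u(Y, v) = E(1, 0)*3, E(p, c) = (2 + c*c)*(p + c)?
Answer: 486714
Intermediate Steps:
f(H, K) = 2 - H*K
E(p, c) = (2 + c²)*(c + p)
u(Y, v) = 6 (u(Y, v) = (0³ + 2*0 + 2*1 + 1*0²)*3 = (0 + 0 + 2 + 1*0)*3 = (0 + 0 + 2 + 0)*3 = 2*3 = 6)
O(o) = o²*(2 + o) (O(o) = (2 - 1*(-1)*o)*o² = (2 + o)*o² = o²*(2 + o))
O(78) - u(-191, 140) = 78²*(2 + 78) - 1*6 = 6084*80 - 6 = 486720 - 6 = 486714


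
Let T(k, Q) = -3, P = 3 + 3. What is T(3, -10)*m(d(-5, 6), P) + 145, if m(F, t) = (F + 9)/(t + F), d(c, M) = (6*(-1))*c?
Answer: 567/4 ≈ 141.75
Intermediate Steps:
d(c, M) = -6*c
P = 6
m(F, t) = (9 + F)/(F + t)
T(3, -10)*m(d(-5, 6), P) + 145 = -3*(9 - 6*(-5))/(-6*(-5) + 6) + 145 = -3*(9 + 30)/(30 + 6) + 145 = -3*39/36 + 145 = -39/12 + 145 = -3*13/12 + 145 = -13/4 + 145 = 567/4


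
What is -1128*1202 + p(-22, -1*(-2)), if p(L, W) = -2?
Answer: -1355858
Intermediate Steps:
-1128*1202 + p(-22, -1*(-2)) = -1128*1202 - 2 = -1355856 - 2 = -1355858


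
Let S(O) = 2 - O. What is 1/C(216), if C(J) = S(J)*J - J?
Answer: -1/46440 ≈ -2.1533e-5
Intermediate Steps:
C(J) = -J + J*(2 - J) (C(J) = (2 - J)*J - J = J*(2 - J) - J = -J + J*(2 - J))
1/C(216) = 1/(216*(1 - 1*216)) = 1/(216*(1 - 216)) = 1/(216*(-215)) = 1/(-46440) = -1/46440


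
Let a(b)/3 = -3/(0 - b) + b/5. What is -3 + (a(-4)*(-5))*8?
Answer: 183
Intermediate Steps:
a(b) = 9/b + 3*b/5 (a(b) = 3*(-3/(0 - b) + b/5) = 3*(-3*(-1/b) + b*(1/5)) = 3*(-(-3)/b + b/5) = 3*(3/b + b/5) = 9/b + 3*b/5)
-3 + (a(-4)*(-5))*8 = -3 + ((9/(-4) + (3/5)*(-4))*(-5))*8 = -3 + ((9*(-1/4) - 12/5)*(-5))*8 = -3 + ((-9/4 - 12/5)*(-5))*8 = -3 - 93/20*(-5)*8 = -3 + (93/4)*8 = -3 + 186 = 183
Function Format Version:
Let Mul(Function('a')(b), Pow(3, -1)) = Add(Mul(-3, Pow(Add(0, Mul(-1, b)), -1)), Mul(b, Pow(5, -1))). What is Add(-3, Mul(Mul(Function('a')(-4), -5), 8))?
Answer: 183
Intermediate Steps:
Function('a')(b) = Add(Mul(9, Pow(b, -1)), Mul(Rational(3, 5), b)) (Function('a')(b) = Mul(3, Add(Mul(-3, Pow(Add(0, Mul(-1, b)), -1)), Mul(b, Pow(5, -1)))) = Mul(3, Add(Mul(-3, Pow(Mul(-1, b), -1)), Mul(b, Rational(1, 5)))) = Mul(3, Add(Mul(-3, Mul(-1, Pow(b, -1))), Mul(Rational(1, 5), b))) = Mul(3, Add(Mul(3, Pow(b, -1)), Mul(Rational(1, 5), b))) = Add(Mul(9, Pow(b, -1)), Mul(Rational(3, 5), b)))
Add(-3, Mul(Mul(Function('a')(-4), -5), 8)) = Add(-3, Mul(Mul(Add(Mul(9, Pow(-4, -1)), Mul(Rational(3, 5), -4)), -5), 8)) = Add(-3, Mul(Mul(Add(Mul(9, Rational(-1, 4)), Rational(-12, 5)), -5), 8)) = Add(-3, Mul(Mul(Add(Rational(-9, 4), Rational(-12, 5)), -5), 8)) = Add(-3, Mul(Mul(Rational(-93, 20), -5), 8)) = Add(-3, Mul(Rational(93, 4), 8)) = Add(-3, 186) = 183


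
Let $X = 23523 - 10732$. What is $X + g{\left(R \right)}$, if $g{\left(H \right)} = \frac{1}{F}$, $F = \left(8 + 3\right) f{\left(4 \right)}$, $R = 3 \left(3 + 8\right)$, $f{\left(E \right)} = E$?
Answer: $\frac{562805}{44} \approx 12791.0$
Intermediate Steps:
$X = 12791$ ($X = 23523 - 10732 = 12791$)
$R = 33$ ($R = 3 \cdot 11 = 33$)
$F = 44$ ($F = \left(8 + 3\right) 4 = 11 \cdot 4 = 44$)
$g{\left(H \right)} = \frac{1}{44}$
$X + g{\left(R \right)} = 12791 + \frac{1}{44} = \frac{562805}{44}$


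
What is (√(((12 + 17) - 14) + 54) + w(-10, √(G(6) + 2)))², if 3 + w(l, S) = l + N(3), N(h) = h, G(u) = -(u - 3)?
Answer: (10 - √69)² ≈ 2.8675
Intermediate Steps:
G(u) = 3 - u (G(u) = -(-3 + u) = 3 - u)
w(l, S) = l (w(l, S) = -3 + (l + 3) = -3 + (3 + l) = l)
(√(((12 + 17) - 14) + 54) + w(-10, √(G(6) + 2)))² = (√(((12 + 17) - 14) + 54) - 10)² = (√((29 - 14) + 54) - 10)² = (√(15 + 54) - 10)² = (√69 - 10)² = (-10 + √69)²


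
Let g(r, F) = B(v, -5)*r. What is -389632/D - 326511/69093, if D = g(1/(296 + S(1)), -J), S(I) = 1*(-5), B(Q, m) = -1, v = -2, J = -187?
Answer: 96715619905/853 ≈ 1.1338e+8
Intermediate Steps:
S(I) = -5
g(r, F) = -r
D = -1/291 (D = -1/(296 - 5) = -1/291 ≈ -0.0034364)
-389632/D - 326511/69093 = -389632/(-1/291) - 326511/69093 = -389632*(-291) - 326511*1/69093 = 113382912 - 4031/853 = 96715619905/853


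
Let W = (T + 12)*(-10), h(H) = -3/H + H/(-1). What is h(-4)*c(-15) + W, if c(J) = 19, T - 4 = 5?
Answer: -479/4 ≈ -119.75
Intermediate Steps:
T = 9 (T = 4 + 5 = 9)
h(H) = -H - 3/H (h(H) = -3/H + H*(-1) = -3/H - H = -H - 3/H)
W = -210 (W = (9 + 12)*(-10) = 21*(-10) = -210)
h(-4)*c(-15) + W = (-1*(-4) - 3/(-4))*19 - 210 = (4 - 3*(-¼))*19 - 210 = (4 + ¾)*19 - 210 = (19/4)*19 - 210 = 361/4 - 210 = -479/4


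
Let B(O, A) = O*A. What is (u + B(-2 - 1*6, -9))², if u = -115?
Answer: 1849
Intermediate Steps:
B(O, A) = A*O
(u + B(-2 - 1*6, -9))² = (-115 - 9*(-2 - 1*6))² = (-115 - 9*(-2 - 6))² = (-115 - 9*(-8))² = (-115 + 72)² = (-43)² = 1849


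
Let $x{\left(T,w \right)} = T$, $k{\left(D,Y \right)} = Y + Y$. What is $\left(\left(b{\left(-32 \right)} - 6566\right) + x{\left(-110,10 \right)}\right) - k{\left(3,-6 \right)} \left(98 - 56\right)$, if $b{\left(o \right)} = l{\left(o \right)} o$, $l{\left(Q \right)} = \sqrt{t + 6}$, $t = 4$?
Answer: $-6172 - 32 \sqrt{10} \approx -6273.2$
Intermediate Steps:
$k{\left(D,Y \right)} = 2 Y$
$l{\left(Q \right)} = \sqrt{10}$ ($l{\left(Q \right)} = \sqrt{4 + 6} = \sqrt{10}$)
$b{\left(o \right)} = o \sqrt{10}$ ($b{\left(o \right)} = \sqrt{10} o = o \sqrt{10}$)
$\left(\left(b{\left(-32 \right)} - 6566\right) + x{\left(-110,10 \right)}\right) - k{\left(3,-6 \right)} \left(98 - 56\right) = \left(\left(- 32 \sqrt{10} - 6566\right) - 110\right) - 2 \left(-6\right) \left(98 - 56\right) = \left(\left(-6566 - 32 \sqrt{10}\right) - 110\right) - \left(-12\right) 42 = \left(-6676 - 32 \sqrt{10}\right) - -504 = \left(-6676 - 32 \sqrt{10}\right) + 504 = -6172 - 32 \sqrt{10}$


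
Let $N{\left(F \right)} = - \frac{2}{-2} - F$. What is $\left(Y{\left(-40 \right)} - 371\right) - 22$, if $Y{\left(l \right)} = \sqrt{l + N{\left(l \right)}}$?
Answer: $-392$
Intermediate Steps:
$N{\left(F \right)} = 1 - F$ ($N{\left(F \right)} = \left(-2\right) \left(- \frac{1}{2}\right) - F = 1 - F$)
$Y{\left(l \right)} = 1$ ($Y{\left(l \right)} = \sqrt{l - \left(-1 + l\right)} = \sqrt{1} = 1$)
$\left(Y{\left(-40 \right)} - 371\right) - 22 = \left(1 - 371\right) - 22 = -370 - 22 = -392$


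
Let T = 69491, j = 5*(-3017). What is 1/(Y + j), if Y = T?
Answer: 1/54406 ≈ 1.8380e-5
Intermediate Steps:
j = -15085
Y = 69491
1/(Y + j) = 1/(69491 - 15085) = 1/54406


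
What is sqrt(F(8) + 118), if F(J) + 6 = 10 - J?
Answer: sqrt(114) ≈ 10.677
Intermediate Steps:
F(J) = 4 - J (F(J) = -6 + (10 - J) = 4 - J)
sqrt(F(8) + 118) = sqrt((4 - 1*8) + 118) = sqrt((4 - 8) + 118) = sqrt(-4 + 118) = sqrt(114)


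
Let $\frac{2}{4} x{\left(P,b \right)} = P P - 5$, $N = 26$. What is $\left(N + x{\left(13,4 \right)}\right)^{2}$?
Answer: $125316$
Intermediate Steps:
$x{\left(P,b \right)} = -10 + 2 P^{2}$ ($x{\left(P,b \right)} = 2 \left(P P - 5\right) = 2 \left(P^{2} - 5\right) = 2 \left(-5 + P^{2}\right) = -10 + 2 P^{2}$)
$\left(N + x{\left(13,4 \right)}\right)^{2} = \left(26 - \left(10 - 2 \cdot 13^{2}\right)\right)^{2} = \left(26 + \left(-10 + 2 \cdot 169\right)\right)^{2} = \left(26 + \left(-10 + 338\right)\right)^{2} = \left(26 + 328\right)^{2} = 354^{2} = 125316$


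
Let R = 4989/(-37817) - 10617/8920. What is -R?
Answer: 446004969/337327640 ≈ 1.3222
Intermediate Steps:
R = -446004969/337327640 (R = 4989*(-1/37817) - 10617*1/8920 = -4989/37817 - 10617/8920 = -446004969/337327640 ≈ -1.3222)
-R = -1*(-446004969/337327640) = 446004969/337327640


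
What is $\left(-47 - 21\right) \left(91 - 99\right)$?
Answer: $544$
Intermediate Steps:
$\left(-47 - 21\right) \left(91 - 99\right) = \left(-68\right) \left(-8\right) = 544$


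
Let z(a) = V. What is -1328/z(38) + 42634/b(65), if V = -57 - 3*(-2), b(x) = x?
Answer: 2260654/3315 ≈ 681.95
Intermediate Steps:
V = -51 (V = -57 - 1*(-6) = -57 + 6 = -51)
z(a) = -51
-1328/z(38) + 42634/b(65) = -1328/(-51) + 42634/65 = -1328*(-1/51) + 42634*(1/65) = 1328/51 + 42634/65 = 2260654/3315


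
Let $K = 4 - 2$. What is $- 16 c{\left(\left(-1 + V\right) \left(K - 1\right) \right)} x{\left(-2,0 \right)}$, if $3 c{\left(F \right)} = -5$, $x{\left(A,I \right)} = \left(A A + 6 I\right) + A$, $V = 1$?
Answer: $\frac{160}{3} \approx 53.333$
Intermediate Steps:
$K = 2$
$x{\left(A,I \right)} = A + A^{2} + 6 I$ ($x{\left(A,I \right)} = \left(A^{2} + 6 I\right) + A = A + A^{2} + 6 I$)
$c{\left(F \right)} = - \frac{5}{3}$ ($c{\left(F \right)} = \frac{1}{3} \left(-5\right) = - \frac{5}{3}$)
$- 16 c{\left(\left(-1 + V\right) \left(K - 1\right) \right)} x{\left(-2,0 \right)} = \left(-16\right) \left(- \frac{5}{3}\right) \left(-2 + \left(-2\right)^{2} + 6 \cdot 0\right) = \frac{80 \left(-2 + 4 + 0\right)}{3} = \frac{80}{3} \cdot 2 = \frac{160}{3}$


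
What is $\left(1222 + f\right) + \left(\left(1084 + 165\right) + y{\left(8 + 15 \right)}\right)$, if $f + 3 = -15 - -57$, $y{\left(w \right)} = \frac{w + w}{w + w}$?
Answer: $2511$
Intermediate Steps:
$y{\left(w \right)} = 1$ ($y{\left(w \right)} = \frac{2 w}{2 w} = 2 w \frac{1}{2 w} = 1$)
$f = 39$ ($f = -3 - -42 = -3 + \left(-15 + 57\right) = -3 + 42 = 39$)
$\left(1222 + f\right) + \left(\left(1084 + 165\right) + y{\left(8 + 15 \right)}\right) = \left(1222 + 39\right) + \left(\left(1084 + 165\right) + 1\right) = 1261 + \left(1249 + 1\right) = 1261 + 1250 = 2511$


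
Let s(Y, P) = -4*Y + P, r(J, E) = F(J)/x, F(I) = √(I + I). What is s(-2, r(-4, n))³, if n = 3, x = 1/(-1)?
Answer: 320 - 368*I*√2 ≈ 320.0 - 520.43*I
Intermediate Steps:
F(I) = √2*√I (F(I) = √(2*I) = √2*√I)
x = -1
r(J, E) = -√2*√J (r(J, E) = (√2*√J)/(-1) = (√2*√J)*(-1) = -√2*√J)
s(Y, P) = P - 4*Y
s(-2, r(-4, n))³ = (-√2*√(-4) - 4*(-2))³ = (-√2*2*I + 8)³ = (-2*I*√2 + 8)³ = (8 - 2*I*√2)³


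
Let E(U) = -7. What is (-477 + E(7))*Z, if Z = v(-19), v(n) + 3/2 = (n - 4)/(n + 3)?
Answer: 121/4 ≈ 30.250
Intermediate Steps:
v(n) = -3/2 + (-4 + n)/(3 + n) (v(n) = -3/2 + (n - 4)/(n + 3) = -3/2 + (-4 + n)/(3 + n))
Z = -1/16 (Z = (-17 - 1*(-19))/(2*(3 - 19)) = (1/2)*(-17 + 19)/(-16) = (1/2)*(-1/16)*2 = -1/16 ≈ -0.062500)
(-477 + E(7))*Z = (-477 - 7)*(-1/16) = -484*(-1/16) = 121/4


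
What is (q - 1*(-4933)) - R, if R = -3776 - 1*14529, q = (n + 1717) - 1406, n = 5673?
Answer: 29222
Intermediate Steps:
q = 5984 (q = (5673 + 1717) - 1406 = 7390 - 1406 = 5984)
R = -18305 (R = -3776 - 14529 = -18305)
(q - 1*(-4933)) - R = (5984 - 1*(-4933)) - 1*(-18305) = (5984 + 4933) + 18305 = 10917 + 18305 = 29222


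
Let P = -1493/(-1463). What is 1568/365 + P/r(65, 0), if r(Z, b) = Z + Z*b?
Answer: 29930781/6941935 ≈ 4.3116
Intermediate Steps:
P = 1493/1463 (P = -1493*(-1/1463) = 1493/1463 ≈ 1.0205)
1568/365 + P/r(65, 0) = 1568/365 + 1493/(1463*((65*(1 + 0)))) = 1568*(1/365) + 1493/(1463*((65*1))) = 1568/365 + (1493/1463)/65 = 1568/365 + (1493/1463)*(1/65) = 1568/365 + 1493/95095 = 29930781/6941935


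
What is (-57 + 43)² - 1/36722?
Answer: 7197511/36722 ≈ 196.00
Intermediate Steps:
(-57 + 43)² - 1/36722 = (-14)² - 1*1/36722 = 196 - 1/36722 = 7197511/36722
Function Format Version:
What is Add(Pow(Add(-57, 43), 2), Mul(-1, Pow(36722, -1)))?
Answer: Rational(7197511, 36722) ≈ 196.00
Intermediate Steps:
Add(Pow(Add(-57, 43), 2), Mul(-1, Pow(36722, -1))) = Add(Pow(-14, 2), Mul(-1, Rational(1, 36722))) = Add(196, Rational(-1, 36722)) = Rational(7197511, 36722)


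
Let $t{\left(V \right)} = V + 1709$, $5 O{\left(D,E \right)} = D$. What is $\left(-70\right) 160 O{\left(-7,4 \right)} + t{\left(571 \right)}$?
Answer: $17960$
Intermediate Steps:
$O{\left(D,E \right)} = \frac{D}{5}$
$t{\left(V \right)} = 1709 + V$
$\left(-70\right) 160 O{\left(-7,4 \right)} + t{\left(571 \right)} = \left(-70\right) 160 \cdot \frac{1}{5} \left(-7\right) + \left(1709 + 571\right) = \left(-11200\right) \left(- \frac{7}{5}\right) + 2280 = 15680 + 2280 = 17960$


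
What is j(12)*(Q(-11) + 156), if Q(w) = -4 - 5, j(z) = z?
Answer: 1764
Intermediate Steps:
Q(w) = -9
j(12)*(Q(-11) + 156) = 12*(-9 + 156) = 12*147 = 1764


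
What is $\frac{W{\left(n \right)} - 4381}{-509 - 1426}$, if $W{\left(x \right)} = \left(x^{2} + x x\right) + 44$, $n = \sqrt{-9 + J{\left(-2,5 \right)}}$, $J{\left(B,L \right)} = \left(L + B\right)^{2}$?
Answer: $\frac{4337}{1935} \approx 2.2413$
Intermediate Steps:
$J{\left(B,L \right)} = \left(B + L\right)^{2}$
$n = 0$ ($n = \sqrt{-9 + \left(-2 + 5\right)^{2}} = \sqrt{-9 + 3^{2}} = \sqrt{-9 + 9} = \sqrt{0} = 0$)
$W{\left(x \right)} = 44 + 2 x^{2}$ ($W{\left(x \right)} = \left(x^{2} + x^{2}\right) + 44 = 2 x^{2} + 44 = 44 + 2 x^{2}$)
$\frac{W{\left(n \right)} - 4381}{-509 - 1426} = \frac{\left(44 + 2 \cdot 0^{2}\right) - 4381}{-509 - 1426} = \frac{\left(44 + 2 \cdot 0\right) - 4381}{-1935} = \left(\left(44 + 0\right) - 4381\right) \left(- \frac{1}{1935}\right) = \left(44 - 4381\right) \left(- \frac{1}{1935}\right) = \left(-4337\right) \left(- \frac{1}{1935}\right) = \frac{4337}{1935}$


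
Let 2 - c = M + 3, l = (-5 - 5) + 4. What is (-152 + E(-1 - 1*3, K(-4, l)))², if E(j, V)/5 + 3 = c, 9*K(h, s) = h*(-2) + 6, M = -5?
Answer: 21609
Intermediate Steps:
l = -6 (l = -10 + 4 = -6)
K(h, s) = ⅔ - 2*h/9 (K(h, s) = (h*(-2) + 6)/9 = (-2*h + 6)/9 = (6 - 2*h)/9 = ⅔ - 2*h/9)
c = 4 (c = 2 - (-5 + 3) = 2 - 1*(-2) = 2 + 2 = 4)
E(j, V) = 5 (E(j, V) = -15 + 5*4 = -15 + 20 = 5)
(-152 + E(-1 - 1*3, K(-4, l)))² = (-152 + 5)² = (-147)² = 21609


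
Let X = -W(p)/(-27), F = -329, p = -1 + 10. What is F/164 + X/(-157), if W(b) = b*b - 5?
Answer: -1407095/695196 ≈ -2.0240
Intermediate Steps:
p = 9
W(b) = -5 + b² (W(b) = b² - 5 = -5 + b²)
X = 76/27 (X = -(-5 + 9²)/(-27) = -(-5 + 81)*(-1)/27 = -76*(-1)/27 = -1*(-76/27) = 76/27 ≈ 2.8148)
F/164 + X/(-157) = -329/164 + (76/27)/(-157) = -329*1/164 + (76/27)*(-1/157) = -329/164 - 76/4239 = -1407095/695196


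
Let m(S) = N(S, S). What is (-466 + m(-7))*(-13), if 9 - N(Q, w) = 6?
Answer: 6019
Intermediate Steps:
N(Q, w) = 3 (N(Q, w) = 9 - 1*6 = 9 - 6 = 3)
m(S) = 3
(-466 + m(-7))*(-13) = (-466 + 3)*(-13) = -463*(-13) = 6019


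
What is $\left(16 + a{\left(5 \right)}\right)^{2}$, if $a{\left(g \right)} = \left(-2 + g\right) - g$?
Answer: $196$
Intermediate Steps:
$a{\left(g \right)} = -2$
$\left(16 + a{\left(5 \right)}\right)^{2} = \left(16 - 2\right)^{2} = 14^{2} = 196$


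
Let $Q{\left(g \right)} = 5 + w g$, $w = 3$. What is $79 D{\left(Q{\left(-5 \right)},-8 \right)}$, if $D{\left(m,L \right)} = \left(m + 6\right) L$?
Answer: $2528$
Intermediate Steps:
$Q{\left(g \right)} = 5 + 3 g$
$D{\left(m,L \right)} = L \left(6 + m\right)$ ($D{\left(m,L \right)} = \left(6 + m\right) L = L \left(6 + m\right)$)
$79 D{\left(Q{\left(-5 \right)},-8 \right)} = 79 \left(- 8 \left(6 + \left(5 + 3 \left(-5\right)\right)\right)\right) = 79 \left(- 8 \left(6 + \left(5 - 15\right)\right)\right) = 79 \left(- 8 \left(6 - 10\right)\right) = 79 \left(\left(-8\right) \left(-4\right)\right) = 79 \cdot 32 = 2528$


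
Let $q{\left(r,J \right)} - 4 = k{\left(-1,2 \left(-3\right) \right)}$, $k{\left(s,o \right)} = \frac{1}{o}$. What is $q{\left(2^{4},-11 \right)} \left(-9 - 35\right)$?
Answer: $- \frac{506}{3} \approx -168.67$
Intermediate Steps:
$q{\left(r,J \right)} = \frac{23}{6}$ ($q{\left(r,J \right)} = 4 + \frac{1}{2 \left(-3\right)} = 4 + \frac{1}{-6} = 4 - \frac{1}{6} = \frac{23}{6}$)
$q{\left(2^{4},-11 \right)} \left(-9 - 35\right) = \frac{23 \left(-9 - 35\right)}{6} = \frac{23}{6} \left(-44\right) = - \frac{506}{3}$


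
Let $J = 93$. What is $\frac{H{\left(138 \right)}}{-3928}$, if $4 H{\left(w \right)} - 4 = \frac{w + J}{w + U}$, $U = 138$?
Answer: $- \frac{445}{1445504} \approx -0.00030785$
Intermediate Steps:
$H{\left(w \right)} = 1 + \frac{93 + w}{4 \left(138 + w\right)}$ ($H{\left(w \right)} = 1 + \frac{\left(w + 93\right) \frac{1}{w + 138}}{4} = 1 + \frac{\left(93 + w\right) \frac{1}{138 + w}}{4} = 1 + \frac{\frac{1}{138 + w} \left(93 + w\right)}{4} = 1 + \frac{93 + w}{4 \left(138 + w\right)}$)
$\frac{H{\left(138 \right)}}{-3928} = \frac{\frac{5}{4} \frac{1}{138 + 138} \left(129 + 138\right)}{-3928} = \frac{5}{4} \cdot \frac{1}{276} \cdot 267 \left(- \frac{1}{3928}\right) = \frac{445}{368} \left(- \frac{1}{3928}\right) = - \frac{445}{1445504}$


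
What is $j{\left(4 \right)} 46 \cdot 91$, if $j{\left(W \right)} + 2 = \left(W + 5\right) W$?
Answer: $142324$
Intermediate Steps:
$j{\left(W \right)} = -2 + W \left(5 + W\right)$ ($j{\left(W \right)} = -2 + \left(W + 5\right) W = -2 + \left(5 + W\right) W = -2 + W \left(5 + W\right)$)
$j{\left(4 \right)} 46 \cdot 91 = \left(-2 + 4^{2} + 5 \cdot 4\right) 46 \cdot 91 = \left(-2 + 16 + 20\right) 46 \cdot 91 = 34 \cdot 46 \cdot 91 = 1564 \cdot 91 = 142324$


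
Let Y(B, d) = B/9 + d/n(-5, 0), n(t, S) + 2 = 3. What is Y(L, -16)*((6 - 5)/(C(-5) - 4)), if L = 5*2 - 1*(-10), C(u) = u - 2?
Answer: 124/99 ≈ 1.2525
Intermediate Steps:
n(t, S) = 1 (n(t, S) = -2 + 3 = 1)
C(u) = -2 + u
L = 20 (L = 10 + 10 = 20)
Y(B, d) = d + B/9 (Y(B, d) = B/9 + d/1 = B*(1/9) + d*1 = B/9 + d = d + B/9)
Y(L, -16)*((6 - 5)/(C(-5) - 4)) = (-16 + (1/9)*20)*((6 - 5)/((-2 - 5) - 4)) = (-16 + 20/9)*(1/(-7 - 4)) = -124/(9*(-11)) = -124*(-1)/(9*11) = -124/9*(-1/11) = 124/99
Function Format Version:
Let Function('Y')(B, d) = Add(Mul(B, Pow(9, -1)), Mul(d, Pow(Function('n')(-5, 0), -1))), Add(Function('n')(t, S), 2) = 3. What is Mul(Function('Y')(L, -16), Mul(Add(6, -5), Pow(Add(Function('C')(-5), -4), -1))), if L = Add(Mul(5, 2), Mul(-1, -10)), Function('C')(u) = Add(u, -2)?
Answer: Rational(124, 99) ≈ 1.2525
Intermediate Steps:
Function('n')(t, S) = 1 (Function('n')(t, S) = Add(-2, 3) = 1)
Function('C')(u) = Add(-2, u)
L = 20 (L = Add(10, 10) = 20)
Function('Y')(B, d) = Add(d, Mul(Rational(1, 9), B)) (Function('Y')(B, d) = Add(Mul(B, Pow(9, -1)), Mul(d, Pow(1, -1))) = Add(Mul(B, Rational(1, 9)), Mul(d, 1)) = Add(Mul(Rational(1, 9), B), d) = Add(d, Mul(Rational(1, 9), B)))
Mul(Function('Y')(L, -16), Mul(Add(6, -5), Pow(Add(Function('C')(-5), -4), -1))) = Mul(Add(-16, Mul(Rational(1, 9), 20)), Mul(Add(6, -5), Pow(Add(Add(-2, -5), -4), -1))) = Mul(Add(-16, Rational(20, 9)), Mul(1, Pow(Add(-7, -4), -1))) = Mul(Rational(-124, 9), Mul(1, Pow(-11, -1))) = Mul(Rational(-124, 9), Mul(1, Rational(-1, 11))) = Mul(Rational(-124, 9), Rational(-1, 11)) = Rational(124, 99)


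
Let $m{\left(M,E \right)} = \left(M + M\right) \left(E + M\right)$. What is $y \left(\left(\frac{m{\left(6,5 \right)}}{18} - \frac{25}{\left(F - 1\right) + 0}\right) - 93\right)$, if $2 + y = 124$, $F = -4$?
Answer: $- \frac{29524}{3} \approx -9841.3$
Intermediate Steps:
$y = 122$ ($y = -2 + 124 = 122$)
$m{\left(M,E \right)} = 2 M \left(E + M\right)$
$y \left(\left(\frac{m{\left(6,5 \right)}}{18} - \frac{25}{\left(F - 1\right) + 0}\right) - 93\right) = 122 \left(\left(\frac{2 \cdot 6 \left(5 + 6\right)}{18} - \frac{25}{\left(-4 - 1\right) + 0}\right) - 93\right) = 122 \left(\left(2 \cdot 6 \cdot 11 \cdot \frac{1}{18} - \frac{25}{-5 + 0}\right) - 93\right) = 122 \left(\left(132 \cdot \frac{1}{18} - \frac{25}{-5}\right) - 93\right) = 122 \left(\left(\frac{22}{3} - -5\right) - 93\right) = 122 \left(\left(\frac{22}{3} + 5\right) - 93\right) = 122 \left(\frac{37}{3} - 93\right) = 122 \left(- \frac{242}{3}\right) = - \frac{29524}{3}$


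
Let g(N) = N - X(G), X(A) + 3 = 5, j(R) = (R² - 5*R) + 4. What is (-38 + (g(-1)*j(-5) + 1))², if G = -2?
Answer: 39601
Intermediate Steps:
j(R) = 4 + R² - 5*R
X(A) = 2 (X(A) = -3 + 5 = 2)
g(N) = -2 + N (g(N) = N - 1*2 = N - 2 = -2 + N)
(-38 + (g(-1)*j(-5) + 1))² = (-38 + ((-2 - 1)*(4 + (-5)² - 5*(-5)) + 1))² = (-38 + (-3*(4 + 25 + 25) + 1))² = (-38 + (-3*54 + 1))² = (-38 + (-162 + 1))² = (-38 - 161)² = (-199)² = 39601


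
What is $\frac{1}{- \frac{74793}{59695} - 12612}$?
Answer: $- \frac{59695}{752948133} \approx -7.9282 \cdot 10^{-5}$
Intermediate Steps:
$\frac{1}{- \frac{74793}{59695} - 12612} = \frac{1}{- \frac{752948133}{59695}} = - \frac{59695}{752948133}$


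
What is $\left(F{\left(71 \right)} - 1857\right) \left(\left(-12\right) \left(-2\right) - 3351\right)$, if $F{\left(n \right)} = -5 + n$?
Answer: $5958657$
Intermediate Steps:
$\left(F{\left(71 \right)} - 1857\right) \left(\left(-12\right) \left(-2\right) - 3351\right) = \left(\left(-5 + 71\right) - 1857\right) \left(\left(-12\right) \left(-2\right) - 3351\right) = \left(66 - 1857\right) \left(24 - 3351\right) = \left(-1791\right) \left(-3327\right) = 5958657$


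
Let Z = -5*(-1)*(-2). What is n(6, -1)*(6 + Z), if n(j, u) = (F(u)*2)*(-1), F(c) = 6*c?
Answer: -48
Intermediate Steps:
n(j, u) = -12*u (n(j, u) = ((6*u)*2)*(-1) = (12*u)*(-1) = -12*u)
Z = -10 (Z = 5*(-2) = -10)
n(6, -1)*(6 + Z) = (-12*(-1))*(6 - 10) = 12*(-4) = -48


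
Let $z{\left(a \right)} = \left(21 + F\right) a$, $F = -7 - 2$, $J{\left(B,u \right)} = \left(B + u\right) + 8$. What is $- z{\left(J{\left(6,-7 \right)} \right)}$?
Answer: $-84$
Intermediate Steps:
$J{\left(B,u \right)} = 8 + B + u$
$F = -9$
$z{\left(a \right)} = 12 a$ ($z{\left(a \right)} = \left(21 - 9\right) a = 12 a$)
$- z{\left(J{\left(6,-7 \right)} \right)} = - 12 \left(8 + 6 - 7\right) = - 12 \cdot 7 = \left(-1\right) 84 = -84$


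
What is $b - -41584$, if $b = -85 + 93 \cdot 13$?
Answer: $42708$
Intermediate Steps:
$b = 1124$ ($b = -85 + 1209 = 1124$)
$b - -41584 = 1124 - -41584 = 1124 + 41584 = 42708$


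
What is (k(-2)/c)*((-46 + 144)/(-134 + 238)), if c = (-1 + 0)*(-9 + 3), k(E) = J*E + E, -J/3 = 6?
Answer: 833/156 ≈ 5.3397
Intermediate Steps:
J = -18 (J = -3*6 = -18)
k(E) = -17*E (k(E) = -18*E + E = -17*E)
c = 6 (c = -1*(-6) = 6)
(k(-2)/c)*((-46 + 144)/(-134 + 238)) = (-17*(-2)/6)*((-46 + 144)/(-134 + 238)) = (34*(1/6))*(98/104) = 17*(98*(1/104))/3 = (17/3)*(49/52) = 833/156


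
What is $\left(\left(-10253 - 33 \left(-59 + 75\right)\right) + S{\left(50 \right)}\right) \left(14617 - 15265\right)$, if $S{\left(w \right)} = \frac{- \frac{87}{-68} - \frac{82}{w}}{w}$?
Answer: $\frac{74227234653}{10625} \approx 6.9861 \cdot 10^{6}$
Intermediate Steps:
$S{\left(w \right)} = \frac{\frac{87}{68} - \frac{82}{w}}{w}$ ($S{\left(w \right)} = \frac{\left(-87\right) \left(- \frac{1}{68}\right) - \frac{82}{w}}{w} = \frac{\frac{87}{68} - \frac{82}{w}}{w}$)
$\left(\left(-10253 - 33 \left(-59 + 75\right)\right) + S{\left(50 \right)}\right) \left(14617 - 15265\right) = \left(\left(-10253 - 33 \left(-59 + 75\right)\right) + \frac{-5576 + 87 \cdot 50}{68 \cdot 2500}\right) \left(14617 - 15265\right) = \left(\left(-10253 - 528\right) + \frac{1}{68} \cdot \frac{1}{2500} \left(-5576 + 4350\right)\right) \left(-648\right) = \left(\left(-10253 - 528\right) + \frac{1}{68} \cdot \frac{1}{2500} \left(-1226\right)\right) \left(-648\right) = \left(-10781 - \frac{613}{85000}\right) \left(-648\right) = \left(- \frac{916385613}{85000}\right) \left(-648\right) = \frac{74227234653}{10625}$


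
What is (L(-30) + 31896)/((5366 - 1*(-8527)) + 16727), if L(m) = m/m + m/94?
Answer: 374786/359785 ≈ 1.0417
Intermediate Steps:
L(m) = 1 + m/94 (L(m) = 1 + m*(1/94) = 1 + m/94)
(L(-30) + 31896)/((5366 - 1*(-8527)) + 16727) = ((1 + (1/94)*(-30)) + 31896)/((5366 - 1*(-8527)) + 16727) = ((1 - 15/47) + 31896)/((5366 + 8527) + 16727) = (32/47 + 31896)/(13893 + 16727) = (1499144/47)/30620 = (1499144/47)*(1/30620) = 374786/359785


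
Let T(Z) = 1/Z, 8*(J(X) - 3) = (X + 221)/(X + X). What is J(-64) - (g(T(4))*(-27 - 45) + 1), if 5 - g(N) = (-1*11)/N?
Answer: 3614563/1024 ≈ 3529.8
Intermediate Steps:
J(X) = 3 + (221 + X)/(16*X) (J(X) = 3 + ((X + 221)/(X + X))/8 = 3 + ((221 + X)/((2*X)))/8 = 3 + ((221 + X)*(1/(2*X)))/8 = 3 + ((221 + X)/(2*X))/8 = 3 + (221 + X)/(16*X))
T(Z) = 1/Z
g(N) = 5 + 11/N (g(N) = 5 - (-1*11)/N = 5 - (-11)/N = 5 + 11/N)
J(-64) - (g(T(4))*(-27 - 45) + 1) = (1/16)*(221 + 49*(-64))/(-64) - ((5 + 11/(1/4))*(-27 - 45) + 1) = (1/16)*(-1/64)*(221 - 3136) - ((5 + 11/(¼))*(-72) + 1) = (1/16)*(-1/64)*(-2915) - ((5 + 11*4)*(-72) + 1) = 2915/1024 - ((5 + 44)*(-72) + 1) = 2915/1024 - (49*(-72) + 1) = 2915/1024 - (-3528 + 1) = 2915/1024 - 1*(-3527) = 2915/1024 + 3527 = 3614563/1024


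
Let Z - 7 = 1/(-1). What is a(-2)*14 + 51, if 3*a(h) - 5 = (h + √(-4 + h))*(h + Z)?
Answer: 37 + 56*I*√6/3 ≈ 37.0 + 45.724*I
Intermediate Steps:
Z = 6 (Z = 7 + 1/(-1) = 7 - 1 = 6)
a(h) = 5/3 + (6 + h)*(h + √(-4 + h))/3 (a(h) = 5/3 + ((h + √(-4 + h))*(h + 6))/3 = 5/3 + ((h + √(-4 + h))*(6 + h))/3 = 5/3 + ((6 + h)*(h + √(-4 + h)))/3 = 5/3 + (6 + h)*(h + √(-4 + h))/3)
a(-2)*14 + 51 = (5/3 + 2*(-2) + 2*√(-4 - 2) + (⅓)*(-2)² + (⅓)*(-2)*√(-4 - 2))*14 + 51 = (5/3 - 4 + 2*√(-6) + (⅓)*4 + (⅓)*(-2)*√(-6))*14 + 51 = (5/3 - 4 + 2*(I*√6) + 4/3 + (⅓)*(-2)*(I*√6))*14 + 51 = (5/3 - 4 + 2*I*√6 + 4/3 - 2*I*√6/3)*14 + 51 = (-1 + 4*I*√6/3)*14 + 51 = (-14 + 56*I*√6/3) + 51 = 37 + 56*I*√6/3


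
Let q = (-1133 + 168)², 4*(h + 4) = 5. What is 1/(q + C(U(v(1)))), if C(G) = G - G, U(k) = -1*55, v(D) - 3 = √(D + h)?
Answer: 1/931225 ≈ 1.0739e-6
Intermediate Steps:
h = -11/4 (h = -4 + (¼)*5 = -4 + 5/4 = -11/4 ≈ -2.7500)
v(D) = 3 + √(-11/4 + D) (v(D) = 3 + √(D - 11/4) = 3 + √(-11/4 + D))
U(k) = -55
C(G) = 0
q = 931225 (q = (-965)² = 931225)
1/(q + C(U(v(1)))) = 1/(931225 + 0) = 1/931225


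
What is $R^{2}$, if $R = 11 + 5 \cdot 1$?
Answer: $256$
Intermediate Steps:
$R = 16$ ($R = 11 + 5 = 16$)
$R^{2} = 16^{2} = 256$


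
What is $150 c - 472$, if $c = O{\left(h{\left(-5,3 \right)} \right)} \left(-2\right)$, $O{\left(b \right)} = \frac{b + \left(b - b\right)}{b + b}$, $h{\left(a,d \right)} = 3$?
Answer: $-622$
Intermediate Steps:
$O{\left(b \right)} = \frac{1}{2}$ ($O{\left(b \right)} = \frac{b + 0}{2 b} = b \frac{1}{2 b} = \frac{1}{2}$)
$c = -1$ ($c = \frac{1}{2} \left(-2\right) = -1$)
$150 c - 472 = 150 \left(-1\right) - 472 = -150 - 472 = -622$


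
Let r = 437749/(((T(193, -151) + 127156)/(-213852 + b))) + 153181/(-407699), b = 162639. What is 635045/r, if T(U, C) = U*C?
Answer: -8458757505446305/3046663464841572 ≈ -2.7764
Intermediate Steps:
T(U, C) = C*U
r = -3046663464841572/13319934029 (r = 437749/(((-151*193 + 127156)/(-213852 + 162639))) + 153181/(-407699) = 437749/(((-29143 + 127156)/(-51213))) + 153181*(-1/407699) = 437749/((98013*(-1/51213))) - 153181/407699 = 437749/(-32671/17071) - 153181/407699 = 437749*(-17071/32671) - 153181/407699 = -7472813179/32671 - 153181/407699 = -3046663464841572/13319934029 ≈ -2.2873e+5)
635045/r = 635045/(-3046663464841572/13319934029) = 635045*(-13319934029/3046663464841572) = -8458757505446305/3046663464841572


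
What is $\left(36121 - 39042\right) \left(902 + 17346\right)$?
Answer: $-53302408$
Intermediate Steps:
$\left(36121 - 39042\right) \left(902 + 17346\right) = \left(-2921\right) 18248 = -53302408$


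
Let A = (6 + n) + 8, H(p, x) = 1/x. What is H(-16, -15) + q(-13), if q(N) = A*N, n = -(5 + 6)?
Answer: -586/15 ≈ -39.067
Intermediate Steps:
n = -11 (n = -1*11 = -11)
A = 3 (A = (6 - 11) + 8 = -5 + 8 = 3)
q(N) = 3*N
H(-16, -15) + q(-13) = 1/(-15) + 3*(-13) = -1/15 - 39 = -586/15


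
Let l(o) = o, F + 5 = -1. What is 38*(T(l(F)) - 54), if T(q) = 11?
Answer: -1634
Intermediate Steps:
F = -6 (F = -5 - 1 = -6)
38*(T(l(F)) - 54) = 38*(11 - 54) = 38*(-43) = -1634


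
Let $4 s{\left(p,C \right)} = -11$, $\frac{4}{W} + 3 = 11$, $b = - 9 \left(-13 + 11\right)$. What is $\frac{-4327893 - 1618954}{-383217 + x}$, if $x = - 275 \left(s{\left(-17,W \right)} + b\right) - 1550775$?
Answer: $\frac{23787388}{7752743} \approx 3.0683$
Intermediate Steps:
$b = 18$ ($b = \left(-9\right) \left(-2\right) = 18$)
$W = \frac{1}{2}$ ($W = \frac{4}{-3 + 11} = \frac{4}{8} = 4 \cdot \frac{1}{8} = \frac{1}{2} \approx 0.5$)
$s{\left(p,C \right)} = - \frac{11}{4}$ ($s{\left(p,C \right)} = \frac{1}{4} \left(-11\right) = - \frac{11}{4}$)
$x = - \frac{6219875}{4}$ ($x = - 275 \left(- \frac{11}{4} + 18\right) - 1550775 = \left(-275\right) \frac{61}{4} - 1550775 = - \frac{16775}{4} - 1550775 = - \frac{6219875}{4} \approx -1.555 \cdot 10^{6}$)
$\frac{-4327893 - 1618954}{-383217 + x} = \frac{-4327893 - 1618954}{-383217 - \frac{6219875}{4}} = - \frac{5946847}{- \frac{7752743}{4}} = \left(-5946847\right) \left(- \frac{4}{7752743}\right) = \frac{23787388}{7752743}$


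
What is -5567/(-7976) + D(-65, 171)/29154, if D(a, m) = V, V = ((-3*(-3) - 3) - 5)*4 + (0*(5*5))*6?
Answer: 81166111/116266152 ≈ 0.69811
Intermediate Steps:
V = 4 (V = ((9 - 3) - 5)*4 + (0*25)*6 = (6 - 5)*4 + 0*6 = 1*4 + 0 = 4 + 0 = 4)
D(a, m) = 4
-5567/(-7976) + D(-65, 171)/29154 = -5567/(-7976) + 4/29154 = -5567*(-1/7976) + 4*(1/29154) = 5567/7976 + 2/14577 = 81166111/116266152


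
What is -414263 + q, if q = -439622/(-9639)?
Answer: -3992641435/9639 ≈ -4.1422e+5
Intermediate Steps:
q = 439622/9639 (q = -439622*(-1/9639) = 439622/9639 ≈ 45.609)
-414263 + q = -414263 + 439622/9639 = -3992641435/9639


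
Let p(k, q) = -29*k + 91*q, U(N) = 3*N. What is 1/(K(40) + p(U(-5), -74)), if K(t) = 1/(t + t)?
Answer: -80/503919 ≈ -0.00015876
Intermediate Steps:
K(t) = 1/(2*t)
1/(K(40) + p(U(-5), -74)) = 1/((½)/40 + (-87*(-5) + 91*(-74))) = 1/((½)*(1/40) + (-29*(-15) - 6734)) = 1/(1/80 + (435 - 6734)) = 1/(1/80 - 6299) = 1/(-503919/80) = -80/503919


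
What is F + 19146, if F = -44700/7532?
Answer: 36040743/1883 ≈ 19140.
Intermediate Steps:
F = -11175/1883 (F = -44700*1/7532 = -11175/1883 ≈ -5.9347)
F + 19146 = -11175/1883 + 19146 = 36040743/1883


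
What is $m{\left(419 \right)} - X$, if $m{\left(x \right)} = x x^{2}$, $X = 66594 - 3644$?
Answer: $73497109$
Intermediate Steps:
$X = 62950$ ($X = 66594 - 3644 = 62950$)
$m{\left(x \right)} = x^{3}$
$m{\left(419 \right)} - X = 419^{3} - 62950 = 73560059 - 62950 = 73497109$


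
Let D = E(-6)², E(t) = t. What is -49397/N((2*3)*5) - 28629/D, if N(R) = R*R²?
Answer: -21521147/27000 ≈ -797.08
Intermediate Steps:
N(R) = R³
D = 36 (D = (-6)² = 36)
-49397/N((2*3)*5) - 28629/D = -49397/(((2*3)*5)³) - 28629/36 = -49397/((6*5)³) - 28629*1/36 = -49397/(30³) - 3181/4 = -49397/27000 - 3181/4 = -21521147/27000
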